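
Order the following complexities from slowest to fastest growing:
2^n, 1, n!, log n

Ordered by growth rate: 1 < log n < 2^n < n!.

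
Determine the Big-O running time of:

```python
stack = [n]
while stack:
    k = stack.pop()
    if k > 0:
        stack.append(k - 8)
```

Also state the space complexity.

Time complexity: O(n).
Space complexity: O(1).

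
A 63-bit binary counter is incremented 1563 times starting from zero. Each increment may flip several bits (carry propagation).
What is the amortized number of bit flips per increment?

Bit i flips on every 2^i-th increment, so over 1563 increments bit i flips floor(1563/2^i) times. Summing over i: total flips < 2 * 1563. Amortized: < 2 = O(1) per increment.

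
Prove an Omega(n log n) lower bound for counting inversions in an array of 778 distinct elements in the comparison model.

Decision-tree argument: at any leaf, the comparisons made (with transitivity) must totally order all 778 elements -- otherwise some pair (i,j) is unordered, and an adversary can present two inputs agreeing on every comparison made but with that pair flipped, changing the inversion count by 1, so the leaf's output is wrong on one of them. Hence the tree has >= 778! leaves and height >= log_2(778!) = Omega(n log n). Modified merge sort achieves O(n log n).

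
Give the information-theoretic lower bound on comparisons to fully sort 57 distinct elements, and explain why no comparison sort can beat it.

A comparison sort is a binary decision tree whose leaves are the 57! = 40526919504877216755680601905432322134980384796226602145184481280000000000000 possible output permutations. A binary tree with L leaves has height >= ceil(log_2(L)). So any comparison sort needs >= ceil(log_2(57!)) = 255 comparisons in the worst case.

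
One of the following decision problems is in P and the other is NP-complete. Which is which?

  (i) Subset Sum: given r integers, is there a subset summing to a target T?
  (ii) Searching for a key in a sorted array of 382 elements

(i) is NP-complete: one of Karp's 21 NP-complete problems.
(ii) is P: binary search runs in O(log n).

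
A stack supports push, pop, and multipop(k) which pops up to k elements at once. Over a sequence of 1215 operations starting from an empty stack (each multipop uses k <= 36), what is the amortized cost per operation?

Each element is pushed exactly once and popped at most once (whether by pop or as part of a multipop). So the total number of individual pops over the whole sequence is at most the number of pushes, which is at most 1215. Total work <= 2 * 1215, hence O(1) amortized per operation.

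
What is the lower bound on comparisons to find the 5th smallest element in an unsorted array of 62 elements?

Finding the 5th smallest of 62 elements requires Omega(n) comparisons. Every element must participate in at least one comparison; otherwise it could be the 5th smallest.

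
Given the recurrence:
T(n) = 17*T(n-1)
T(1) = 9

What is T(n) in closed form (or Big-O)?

Each step multiplies by 17. T(n) = T(1)*17^(n-1) = 9*17^(n-1).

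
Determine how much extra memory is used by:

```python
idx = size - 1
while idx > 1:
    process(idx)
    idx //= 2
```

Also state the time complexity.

Space complexity: O(1).
Only a constant amount of auxiliary storage is used; nothing grows with n.
Time complexity: O(log n).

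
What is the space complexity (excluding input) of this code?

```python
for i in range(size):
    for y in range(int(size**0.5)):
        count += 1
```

Space complexity: O(1).
Only a constant amount of auxiliary storage is used; nothing grows with n.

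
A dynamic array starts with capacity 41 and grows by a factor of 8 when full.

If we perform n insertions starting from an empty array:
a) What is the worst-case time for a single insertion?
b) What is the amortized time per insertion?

(a) Worst-case single insertion: O(n) -- when the array is full at capacity c, the resize copies all c elements, and c can be Theta(n).
(b) Resizes happen at sizes 41, 328, 2624, ... Total copy cost for n insertions: 41 + 328 + ... = O(n) (geometric series with ratio 1/8). Amortized cost per insertion: O(n)/n = O(1).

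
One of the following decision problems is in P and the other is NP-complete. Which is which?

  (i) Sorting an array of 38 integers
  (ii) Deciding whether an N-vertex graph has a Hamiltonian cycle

(i) is P: merge sort runs in O(n log n).
(ii) is NP-complete: one of Karp's 21 NP-complete problems.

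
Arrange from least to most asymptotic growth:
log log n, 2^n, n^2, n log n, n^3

Ordered by growth rate: log log n < n log n < n^2 < n^3 < 2^n.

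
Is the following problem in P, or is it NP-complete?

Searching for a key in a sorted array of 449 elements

This problem is in P: binary search runs in O(log n).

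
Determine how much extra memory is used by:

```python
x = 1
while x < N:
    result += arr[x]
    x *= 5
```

Space complexity: O(1).
Only a constant amount of auxiliary storage is used; nothing grows with n.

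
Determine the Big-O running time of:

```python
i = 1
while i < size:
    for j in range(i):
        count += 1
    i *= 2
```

Time complexity: O(n).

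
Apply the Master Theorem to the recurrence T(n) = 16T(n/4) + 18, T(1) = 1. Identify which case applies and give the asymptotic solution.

a=16, b=4, f(n)=18.
log_4(16) = 2 > 0.
Since f(n) = O(n^0) is polynomially smaller than n^2, Case 1 applies.
T(n) = Theta(n^2).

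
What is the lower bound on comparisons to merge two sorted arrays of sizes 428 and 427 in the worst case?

Adversary: with |428 - 427| <= 1 the inputs can be fully interleaved so that every adjacent pair in the merged output comes from different arrays. Then each of the 854 adjacent pairs must be directly compared, or the algorithm cannot determine their relative order. Standard merge meets this bound.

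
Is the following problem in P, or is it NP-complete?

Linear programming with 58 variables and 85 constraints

This problem is in P: the ellipsoid and interior-point methods run in polynomial time.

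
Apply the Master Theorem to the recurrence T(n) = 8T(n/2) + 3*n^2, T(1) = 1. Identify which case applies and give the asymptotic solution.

a=8, b=2, f(n)=3*n^2.
log_2(8) = 3 > 2.
Since f(n) = O(n^2) is polynomially smaller than n^3, Case 1 applies.
T(n) = Theta(n^3).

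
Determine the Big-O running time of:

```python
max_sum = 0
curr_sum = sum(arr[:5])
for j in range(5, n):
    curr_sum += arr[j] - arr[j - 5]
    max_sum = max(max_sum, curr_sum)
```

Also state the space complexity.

Time complexity: O(n).
Space complexity: O(1).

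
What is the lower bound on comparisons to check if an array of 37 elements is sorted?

To verify 37 elements are sorted, we must compare each consecutive pair. Skipping any pair allows an adversary to swap them. Therefore 36 comparisons are necessary and sufficient.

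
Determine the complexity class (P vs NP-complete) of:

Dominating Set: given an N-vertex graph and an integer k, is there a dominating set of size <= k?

This problem is NP-complete: reduces from Set Cover (with k part of the input).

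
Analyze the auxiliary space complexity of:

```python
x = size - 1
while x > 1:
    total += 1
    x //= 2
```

Space complexity: O(1).
Only a constant amount of auxiliary storage is used; nothing grows with n.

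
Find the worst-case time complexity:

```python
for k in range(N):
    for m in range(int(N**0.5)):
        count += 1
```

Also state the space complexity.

Time complexity: O(n * sqrt(n)).
Space complexity: O(1).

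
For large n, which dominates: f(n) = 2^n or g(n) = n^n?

g(n) = n^n grows faster: n^n / 2^n = (n/2)^n -> infinity once n > 2.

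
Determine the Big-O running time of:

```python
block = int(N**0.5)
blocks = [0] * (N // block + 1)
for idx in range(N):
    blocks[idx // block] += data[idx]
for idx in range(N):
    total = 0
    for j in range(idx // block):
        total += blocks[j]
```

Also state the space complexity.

Time complexity: O(n * sqrt(n)).
Space complexity: O(sqrt(n)).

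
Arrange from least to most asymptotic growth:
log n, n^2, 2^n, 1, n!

Ordered by growth rate: 1 < log n < n^2 < 2^n < n!.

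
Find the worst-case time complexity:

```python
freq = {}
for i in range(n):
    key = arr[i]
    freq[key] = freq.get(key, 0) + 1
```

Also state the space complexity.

Time complexity: O(n).
Space complexity: O(n).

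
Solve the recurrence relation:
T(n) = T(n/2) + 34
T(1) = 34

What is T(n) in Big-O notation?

Each step divides n by 2 and adds 34. After log_2(n) steps, T(n) = O(log n).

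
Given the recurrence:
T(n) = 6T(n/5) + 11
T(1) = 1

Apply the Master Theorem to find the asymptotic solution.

a=6, b=5, f(n)=11. log_5(6) = 1.113. Case 1 of Master Theorem: T(n) = O(n^1.113).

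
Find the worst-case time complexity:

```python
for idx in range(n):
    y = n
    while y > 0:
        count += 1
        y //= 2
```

Time complexity: O(n log n).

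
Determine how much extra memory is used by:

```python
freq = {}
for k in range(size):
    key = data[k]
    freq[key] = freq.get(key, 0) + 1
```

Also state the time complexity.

Space complexity: O(n).
Auxiliary storage grows linearly with the input size n in the worst case.
Time complexity: O(n).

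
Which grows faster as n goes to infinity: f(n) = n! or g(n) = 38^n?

f(n) = n! grows faster: n!/38^n -> infinity by Stirling.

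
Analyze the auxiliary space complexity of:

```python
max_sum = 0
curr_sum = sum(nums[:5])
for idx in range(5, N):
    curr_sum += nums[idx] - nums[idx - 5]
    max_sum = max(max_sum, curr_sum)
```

Space complexity: O(1).
Only a constant amount of auxiliary storage is used; nothing grows with n.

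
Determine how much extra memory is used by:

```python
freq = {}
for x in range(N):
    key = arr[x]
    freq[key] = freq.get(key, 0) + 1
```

Space complexity: O(n).
Auxiliary storage grows linearly with the input size n in the worst case.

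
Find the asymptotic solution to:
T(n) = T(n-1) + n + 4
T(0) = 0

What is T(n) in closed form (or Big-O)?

Dominant term in sum is 1*sum(i, i=1..n) = 1*n*(n+1)/2 = O(n^2).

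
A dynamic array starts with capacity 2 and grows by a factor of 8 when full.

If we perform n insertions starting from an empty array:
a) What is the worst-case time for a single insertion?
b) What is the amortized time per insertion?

(a) Worst-case single insertion: O(n) -- when the array is full at capacity c, the resize copies all c elements, and c can be Theta(n).
(b) Resizes happen at sizes 2, 16, 128, ... Total copy cost for n insertions: 2 + 16 + ... = O(n) (geometric series with ratio 1/8). Amortized cost per insertion: O(n)/n = O(1).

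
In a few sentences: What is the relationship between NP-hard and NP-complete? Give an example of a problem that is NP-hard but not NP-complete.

NP-hard: at least as hard as any NP problem (but need not be in NP). NP-complete = NP-hard intersection NP. The Halting Problem is NP-hard but undecidable (not in NP). The optimization version of TSP is NP-hard but not a decision problem.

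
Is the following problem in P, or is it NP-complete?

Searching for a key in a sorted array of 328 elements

This problem is in P: binary search runs in O(log n).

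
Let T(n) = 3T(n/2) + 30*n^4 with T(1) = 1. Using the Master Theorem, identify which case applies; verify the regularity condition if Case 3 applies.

a=3, b=2, f(n)=30*n^4.
log_2(3) = 1.585 < 4.
f(n) = Omega(n^(1.585+epsilon)) for some epsilon > 0, so Case 3 is the candidate.
Regularity: a*f(n/b) = 3*30*(n/2)^4 = (3/16)*30*n^4 <= c*f(n) with c = 3/16 < 1. Satisfied.
Case 3: T(n) = Theta(n^4).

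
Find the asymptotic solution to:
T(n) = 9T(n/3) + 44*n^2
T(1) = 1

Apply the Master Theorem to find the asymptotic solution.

a=9, b=3, f(n)=44*n^2. log_3(9) = 2. Case 2: T(n) = O(n^2 log n).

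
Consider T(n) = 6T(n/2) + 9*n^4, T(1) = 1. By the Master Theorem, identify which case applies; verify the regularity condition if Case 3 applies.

a=6, b=2, f(n)=9*n^4.
log_2(6) = 2.585 < 4.
f(n) = Omega(n^(2.585+epsilon)) for some epsilon > 0, so Case 3 is the candidate.
Regularity: a*f(n/b) = 6*9*(n/2)^4 = (6/16)*9*n^4 <= c*f(n) with c = 6/16 < 1. Satisfied.
Case 3: T(n) = Theta(n^4).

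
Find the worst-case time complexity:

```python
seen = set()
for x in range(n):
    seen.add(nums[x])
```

Time complexity: O(n).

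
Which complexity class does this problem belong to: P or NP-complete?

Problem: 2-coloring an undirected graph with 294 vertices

This problem is in P: 2-coloring is bipartiteness testing via BFS, O(V+E).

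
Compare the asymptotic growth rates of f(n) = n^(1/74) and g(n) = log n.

f(n) = n^(1/74) grows faster: any positive power of n dominates log n.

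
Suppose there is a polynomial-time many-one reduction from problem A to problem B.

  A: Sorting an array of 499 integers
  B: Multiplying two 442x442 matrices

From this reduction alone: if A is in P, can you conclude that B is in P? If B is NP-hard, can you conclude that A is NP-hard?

A poly-time reduction A <=_p B transfers tractability DOWN (B easy => A easy) and hardness UP (A hard => B hard), not the reverse.
From A in P, the reduction alone does NOT give B in P: any problem in P trivially reduces to SAT, yet SAT is not known to be in P.
From B NP-hard, the reduction alone does NOT give A NP-hard: again, easy problems reduce to hard ones.
(Here in fact A is P and B is P.)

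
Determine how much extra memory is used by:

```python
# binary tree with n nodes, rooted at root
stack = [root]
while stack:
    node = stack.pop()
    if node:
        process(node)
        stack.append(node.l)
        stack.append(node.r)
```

Space complexity: O(n).
Auxiliary storage grows linearly with the input size n in the worst case.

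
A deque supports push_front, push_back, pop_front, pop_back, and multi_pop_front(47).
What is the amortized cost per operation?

Assign 2 credits to each push operation. A pop uses 1 saved credit. multi_pop_front(47) uses up to 47 saved credits from previous pushes. Credits never go negative. Amortized cost is O(1).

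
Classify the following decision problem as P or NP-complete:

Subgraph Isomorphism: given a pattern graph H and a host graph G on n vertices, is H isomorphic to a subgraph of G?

This problem is NP-complete: generalizes Clique and Hamiltonian Path (pattern size is part of the input).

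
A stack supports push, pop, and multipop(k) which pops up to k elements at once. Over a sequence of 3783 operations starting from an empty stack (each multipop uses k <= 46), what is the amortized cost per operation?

Each element is pushed exactly once and popped at most once (whether by pop or as part of a multipop). So the total number of individual pops over the whole sequence is at most the number of pushes, which is at most 3783. Total work <= 2 * 3783, hence O(1) amortized per operation.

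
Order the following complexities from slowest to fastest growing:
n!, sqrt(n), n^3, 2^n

Ordered by growth rate: sqrt(n) < n^3 < 2^n < n!.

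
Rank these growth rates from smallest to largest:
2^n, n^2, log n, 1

Ordered by growth rate: 1 < log n < n^2 < 2^n.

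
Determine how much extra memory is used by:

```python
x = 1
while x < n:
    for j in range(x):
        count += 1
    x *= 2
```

Space complexity: O(1).
Only a constant amount of auxiliary storage is used; nothing grows with n.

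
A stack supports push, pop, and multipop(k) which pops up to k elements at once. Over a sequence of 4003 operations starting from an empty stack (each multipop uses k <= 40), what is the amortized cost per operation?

Each element is pushed exactly once and popped at most once (whether by pop or as part of a multipop). So the total number of individual pops over the whole sequence is at most the number of pushes, which is at most 4003. Total work <= 2 * 4003, hence O(1) amortized per operation.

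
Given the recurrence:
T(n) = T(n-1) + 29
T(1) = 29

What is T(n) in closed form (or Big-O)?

Unrolling: T(n) = T(n-1) + 29 = T(n-2) + 2*29 = ... = T(1) + (n-1)*29 = 29 + (n-1)*29 = 29n.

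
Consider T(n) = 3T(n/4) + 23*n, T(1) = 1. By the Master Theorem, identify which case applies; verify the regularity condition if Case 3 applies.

a=3, b=4, f(n)=23*n.
log_4(3) = 0.7925 < 1.
f(n) = Omega(n^(0.7925+epsilon)) for some epsilon > 0, so Case 3 is the candidate.
Regularity: a*f(n/b) = 3*23*(n/4)^1 = (3/4)*23*n^1 <= c*f(n) with c = 3/4 < 1. Satisfied.
Case 3: T(n) = Theta(n).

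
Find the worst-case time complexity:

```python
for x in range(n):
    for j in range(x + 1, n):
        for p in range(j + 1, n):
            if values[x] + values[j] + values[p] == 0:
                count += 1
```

Time complexity: O(n^3).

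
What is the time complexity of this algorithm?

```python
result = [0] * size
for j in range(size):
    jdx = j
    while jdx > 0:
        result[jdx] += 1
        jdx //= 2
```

Time complexity: O(n log n).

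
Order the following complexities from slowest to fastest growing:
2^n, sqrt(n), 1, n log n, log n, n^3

Ordered by growth rate: 1 < log n < sqrt(n) < n log n < n^3 < 2^n.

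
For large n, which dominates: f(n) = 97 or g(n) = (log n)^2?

g(n) = (log n)^2 grows faster: any unbounded function dominates a constant.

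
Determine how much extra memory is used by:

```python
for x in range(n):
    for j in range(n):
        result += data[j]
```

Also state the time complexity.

Space complexity: O(1).
Only a constant amount of auxiliary storage is used; nothing grows with n.
Time complexity: O(n^2).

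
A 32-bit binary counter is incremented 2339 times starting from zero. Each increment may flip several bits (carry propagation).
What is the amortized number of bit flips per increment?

Bit i flips on every 2^i-th increment, so over 2339 increments bit i flips floor(2339/2^i) times. Summing over i: total flips < 2 * 2339. Amortized: < 2 = O(1) per increment.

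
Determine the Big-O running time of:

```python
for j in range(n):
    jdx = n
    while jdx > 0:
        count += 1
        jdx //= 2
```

Time complexity: O(n log n).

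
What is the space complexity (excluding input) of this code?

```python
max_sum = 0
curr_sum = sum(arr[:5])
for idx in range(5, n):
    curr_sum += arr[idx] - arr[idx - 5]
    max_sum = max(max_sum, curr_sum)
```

Space complexity: O(1).
Only a constant amount of auxiliary storage is used; nothing grows with n.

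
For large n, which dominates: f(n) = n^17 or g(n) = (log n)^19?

f(n) = n^17 grows faster: any positive polynomial dominates any polylog.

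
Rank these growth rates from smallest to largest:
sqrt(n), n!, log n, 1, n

Ordered by growth rate: 1 < log n < sqrt(n) < n < n!.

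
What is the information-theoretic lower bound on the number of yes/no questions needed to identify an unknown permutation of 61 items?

There are 61! = 507580213877224798800856812176625227226004528988036003099405939480985600000000000000 permutations. Each yes/no question gives at most 1 bit, so at least ceil(log_2(507580213877224798800856812176625227226004528988036003099405939480985600000000000000)) = 279 questions are needed.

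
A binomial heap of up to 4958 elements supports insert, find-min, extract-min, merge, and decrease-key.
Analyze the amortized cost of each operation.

A binomial heap with n <= 4958 elements has at most floor(log_2 4958) + 1 = 13 trees. Using potential Phi = number of trees: Insert adds one tree, but cascading merges reduce count -- amortized O(1). Find-min reads the cached minimum pointer: O(1). Extract-min creates O(log n) new trees: O(log n). Merge combines tree lists: O(log n). Decrease-key sifts the element up its tree of height <= log n: O(log n).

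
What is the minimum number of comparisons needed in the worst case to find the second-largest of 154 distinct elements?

Lower bound: finding the max needs 154-1 comparisons. By the adversary weight-doubling argument, the max must personally win >= ceil(log_2(154)) = 8 comparisons; the 2nd-largest is among those 8 losers, needing 8-1 more comparisons. Total >= 154-1 + 8-1 = 160. A balanced knockout tournament achieves this.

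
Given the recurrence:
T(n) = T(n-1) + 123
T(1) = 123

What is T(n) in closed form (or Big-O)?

Unrolling: T(n) = T(n-1) + 123 = T(n-2) + 2*123 = ... = T(1) + (n-1)*123 = 123 + (n-1)*123 = 123n.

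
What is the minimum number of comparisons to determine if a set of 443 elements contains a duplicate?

Determining if 443 elements are all distinct requires Omega(n log n) comparisons in the comparison model. This follows from the element distinctness lower bound.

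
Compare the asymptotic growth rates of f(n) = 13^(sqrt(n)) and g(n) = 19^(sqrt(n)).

g(n) = 19^(sqrt(n)) grows faster: ratio is (19/13)^(sqrt(n)) -> infinity since 19/13 > 1.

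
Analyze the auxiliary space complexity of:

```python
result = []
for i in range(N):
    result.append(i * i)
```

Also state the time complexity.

Space complexity: O(n).
Auxiliary storage grows linearly with the input size n in the worst case.
Time complexity: O(n).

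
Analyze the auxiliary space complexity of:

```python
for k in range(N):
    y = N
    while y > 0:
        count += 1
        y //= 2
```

Space complexity: O(1).
Only a constant amount of auxiliary storage is used; nothing grows with n.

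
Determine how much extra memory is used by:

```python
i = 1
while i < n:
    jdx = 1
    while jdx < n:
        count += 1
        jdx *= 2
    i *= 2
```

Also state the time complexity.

Space complexity: O(1).
Only a constant amount of auxiliary storage is used; nothing grows with n.
Time complexity: O(log^2 n).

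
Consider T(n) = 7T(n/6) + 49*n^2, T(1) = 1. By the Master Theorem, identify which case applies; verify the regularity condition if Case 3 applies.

a=7, b=6, f(n)=49*n^2.
log_6(7) = 1.086 < 2.
f(n) = Omega(n^(1.086+epsilon)) for some epsilon > 0, so Case 3 is the candidate.
Regularity: a*f(n/b) = 7*49*(n/6)^2 = (7/36)*49*n^2 <= c*f(n) with c = 7/36 < 1. Satisfied.
Case 3: T(n) = Theta(n^2).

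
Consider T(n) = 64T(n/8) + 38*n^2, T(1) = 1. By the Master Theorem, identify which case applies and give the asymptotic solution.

a=64, b=8, f(n)=38*n^2.
log_8(64) = 2, so n^(log_b(a)) = n^2.
f(n) = Theta(n^2), so Case 2 applies.
T(n) = Theta(n^2 log n).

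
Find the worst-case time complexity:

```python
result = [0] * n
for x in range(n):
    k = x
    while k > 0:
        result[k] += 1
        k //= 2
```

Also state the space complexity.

Time complexity: O(n log n).
Space complexity: O(n).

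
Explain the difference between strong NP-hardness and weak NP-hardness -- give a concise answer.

A problem is strongly NP-hard if it remains NP-hard even when all numbers in the input are bounded by a polynomial in the input length. A weakly NP-hard problem admits a pseudopolynomial algorithm. Subset Sum is weakly NP-hard (has O(nW) DP). 3-SAT is strongly NP-hard (no numeric parameters).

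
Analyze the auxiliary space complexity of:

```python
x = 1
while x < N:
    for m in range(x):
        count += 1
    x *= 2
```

Space complexity: O(1).
Only a constant amount of auxiliary storage is used; nothing grows with n.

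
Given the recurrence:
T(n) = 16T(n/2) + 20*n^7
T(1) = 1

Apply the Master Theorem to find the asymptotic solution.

a=16, b=2, f(n)=20*n^7. log_2(16) = 4 < 7. Case 3: T(n) = O(n^7).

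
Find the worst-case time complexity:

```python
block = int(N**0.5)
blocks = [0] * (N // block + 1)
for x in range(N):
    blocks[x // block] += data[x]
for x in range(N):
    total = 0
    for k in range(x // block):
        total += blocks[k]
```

Time complexity: O(n * sqrt(n)).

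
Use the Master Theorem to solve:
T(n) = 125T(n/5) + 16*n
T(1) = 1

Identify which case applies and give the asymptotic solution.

a=125, b=5, f(n)=16*n.
log_5(125) = 3 > 1.
Since f(n) = O(n^1) is polynomially smaller than n^3, Case 1 applies.
T(n) = Theta(n^3).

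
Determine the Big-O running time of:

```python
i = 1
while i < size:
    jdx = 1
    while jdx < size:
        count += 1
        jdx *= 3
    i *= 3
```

Time complexity: O(log^2 n).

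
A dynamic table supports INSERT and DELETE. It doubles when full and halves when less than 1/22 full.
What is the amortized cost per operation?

Using potential function Phi = |2*num_items - table_size| when load > 1/2, and Phi = table_size/2 - num_items otherwise. The gap of 1/22 vs 1/2 for shrinking prevents thrashing. Both insert and delete have O(1) amortized cost.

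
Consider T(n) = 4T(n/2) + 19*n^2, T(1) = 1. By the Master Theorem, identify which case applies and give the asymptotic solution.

a=4, b=2, f(n)=19*n^2.
log_2(4) = 2, so n^(log_b(a)) = n^2.
f(n) = Theta(n^2), so Case 2 applies.
T(n) = Theta(n^2 log n).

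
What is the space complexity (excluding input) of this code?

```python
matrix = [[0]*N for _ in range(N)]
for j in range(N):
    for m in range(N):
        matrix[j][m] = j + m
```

Space complexity: O(n^2).
A 2D structure of size n x n is allocated.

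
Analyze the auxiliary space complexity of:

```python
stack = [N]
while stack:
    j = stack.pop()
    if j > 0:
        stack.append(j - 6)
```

Space complexity: O(1).
Only a constant amount of auxiliary storage is used; nothing grows with n.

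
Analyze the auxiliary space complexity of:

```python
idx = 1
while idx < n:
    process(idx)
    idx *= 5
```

Space complexity: O(1).
Only a constant amount of auxiliary storage is used; nothing grows with n.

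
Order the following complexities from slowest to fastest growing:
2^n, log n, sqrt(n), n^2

Ordered by growth rate: log n < sqrt(n) < n^2 < 2^n.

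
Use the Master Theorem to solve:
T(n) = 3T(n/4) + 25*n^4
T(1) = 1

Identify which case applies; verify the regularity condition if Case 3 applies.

a=3, b=4, f(n)=25*n^4.
log_4(3) = 0.7925 < 4.
f(n) = Omega(n^(0.7925+epsilon)) for some epsilon > 0, so Case 3 is the candidate.
Regularity: a*f(n/b) = 3*25*(n/4)^4 = (3/256)*25*n^4 <= c*f(n) with c = 3/256 < 1. Satisfied.
Case 3: T(n) = Theta(n^4).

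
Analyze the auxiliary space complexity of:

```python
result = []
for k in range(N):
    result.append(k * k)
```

Space complexity: O(n).
Auxiliary storage grows linearly with the input size n in the worst case.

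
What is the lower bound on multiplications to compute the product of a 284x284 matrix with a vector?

A 284x284 matrix-vector product has 284 inner products of length 284. Output depends on all 284^2 = 80656 matrix entries. At least 80656 multiplications needed.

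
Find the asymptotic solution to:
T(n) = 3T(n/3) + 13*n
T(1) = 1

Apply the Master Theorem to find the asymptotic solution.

a=3, b=3, f(n)=13*n. log_3(3) = 1. Case 2: T(n) = O(n log n).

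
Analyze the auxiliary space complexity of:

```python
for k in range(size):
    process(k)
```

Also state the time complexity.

Space complexity: O(1).
Only a constant amount of auxiliary storage is used; nothing grows with n.
Time complexity: O(n).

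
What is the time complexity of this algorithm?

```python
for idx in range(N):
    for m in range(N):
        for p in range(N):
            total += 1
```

Time complexity: O(n^3).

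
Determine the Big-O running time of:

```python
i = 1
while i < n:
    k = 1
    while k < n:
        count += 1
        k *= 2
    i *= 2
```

Time complexity: O(log^2 n).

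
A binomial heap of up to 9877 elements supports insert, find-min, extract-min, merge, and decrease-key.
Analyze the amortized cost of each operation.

A binomial heap with n <= 9877 elements has at most floor(log_2 9877) + 1 = 14 trees. Using potential Phi = number of trees: Insert adds one tree, but cascading merges reduce count -- amortized O(1). Find-min reads the cached minimum pointer: O(1). Extract-min creates O(log n) new trees: O(log n). Merge combines tree lists: O(log n). Decrease-key sifts the element up its tree of height <= log n: O(log n).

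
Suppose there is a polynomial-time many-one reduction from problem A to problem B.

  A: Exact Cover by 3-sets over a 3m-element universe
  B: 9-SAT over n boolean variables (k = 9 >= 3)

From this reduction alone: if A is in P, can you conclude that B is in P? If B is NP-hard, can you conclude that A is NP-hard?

A poly-time reduction A <=_p B transfers tractability DOWN (B easy => A easy) and hardness UP (A hard => B hard), not the reverse.
From A in P, the reduction alone does NOT give B in P: any problem in P trivially reduces to SAT, yet SAT is not known to be in P.
From B NP-hard, the reduction alone does NOT give A NP-hard: again, easy problems reduce to hard ones.
(Here in fact A is NP-complete and B is NP-complete.)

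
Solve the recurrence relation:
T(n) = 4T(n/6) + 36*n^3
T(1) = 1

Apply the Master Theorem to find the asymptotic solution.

a=4, b=6, f(n)=36*n^3. log_6(4) = 0.7737 < 3. Case 3: T(n) = O(n^3).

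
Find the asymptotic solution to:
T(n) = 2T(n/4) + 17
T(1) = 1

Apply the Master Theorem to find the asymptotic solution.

a=2, b=4, f(n)=17. log_4(2) = 0.5. Case 1 of Master Theorem: T(n) = O(n^0.5).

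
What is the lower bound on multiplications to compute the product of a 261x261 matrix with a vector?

A 261x261 matrix-vector product has 261 inner products of length 261. Output depends on all 261^2 = 68121 matrix entries. At least 68121 multiplications needed.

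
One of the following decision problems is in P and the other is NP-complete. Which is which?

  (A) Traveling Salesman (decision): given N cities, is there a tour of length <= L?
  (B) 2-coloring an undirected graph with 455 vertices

(A) is NP-complete: reduces from Hamiltonian Cycle.
(B) is P: 2-coloring is bipartiteness testing via BFS, O(V+E).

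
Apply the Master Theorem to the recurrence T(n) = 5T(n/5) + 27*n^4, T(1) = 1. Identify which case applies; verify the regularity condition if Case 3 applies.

a=5, b=5, f(n)=27*n^4.
log_5(5) = 1 < 4.
f(n) = Omega(n^(1+epsilon)) for some epsilon > 0, so Case 3 is the candidate.
Regularity: a*f(n/b) = 5*27*(n/5)^4 = (5/625)*27*n^4 <= c*f(n) with c = 5/625 < 1. Satisfied.
Case 3: T(n) = Theta(n^4).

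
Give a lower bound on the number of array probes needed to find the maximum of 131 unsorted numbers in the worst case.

Adversary: any unprobed cell could hold a value larger than everything seen so far. If fewer than 131 cells are probed, the adversary places the max in an unprobed cell. So all 131 cells must be examined; together with 131-1 comparisons this is tight.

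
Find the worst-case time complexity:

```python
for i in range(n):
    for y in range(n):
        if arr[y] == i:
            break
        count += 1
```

Time complexity: O(n^2).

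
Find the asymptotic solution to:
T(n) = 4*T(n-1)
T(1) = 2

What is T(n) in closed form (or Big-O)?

Each step multiplies by 4. T(n) = T(1)*4^(n-1) = 2*4^(n-1).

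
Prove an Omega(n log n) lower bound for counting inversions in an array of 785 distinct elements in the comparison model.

Decision-tree argument: at any leaf, the comparisons made (with transitivity) must totally order all 785 elements -- otherwise some pair (i,j) is unordered, and an adversary can present two inputs agreeing on every comparison made but with that pair flipped, changing the inversion count by 1, so the leaf's output is wrong on one of them. Hence the tree has >= 785! leaves and height >= log_2(785!) = Omega(n log n). Modified merge sort achieves O(n log n).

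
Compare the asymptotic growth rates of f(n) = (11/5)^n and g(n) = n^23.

f(n) = (11/5)^n grows faster: (11/5)^n is exponential with base 11/5 > 1, dominating every polynomial.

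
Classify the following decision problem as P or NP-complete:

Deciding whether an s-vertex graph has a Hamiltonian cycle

This problem is NP-complete: one of Karp's 21 NP-complete problems.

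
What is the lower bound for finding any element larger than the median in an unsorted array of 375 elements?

To find an element larger than the median of 375 elements, we must see Omega(n) elements. Without seeing enough elements, an adversary can make any unseen element the median.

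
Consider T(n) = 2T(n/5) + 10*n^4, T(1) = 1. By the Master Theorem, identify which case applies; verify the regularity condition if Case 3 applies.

a=2, b=5, f(n)=10*n^4.
log_5(2) = 0.4307 < 4.
f(n) = Omega(n^(0.4307+epsilon)) for some epsilon > 0, so Case 3 is the candidate.
Regularity: a*f(n/b) = 2*10*(n/5)^4 = (2/625)*10*n^4 <= c*f(n) with c = 2/625 < 1. Satisfied.
Case 3: T(n) = Theta(n^4).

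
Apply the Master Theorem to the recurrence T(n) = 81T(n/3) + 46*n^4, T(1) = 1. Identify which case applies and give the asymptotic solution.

a=81, b=3, f(n)=46*n^4.
log_3(81) = 4, so n^(log_b(a)) = n^4.
f(n) = Theta(n^4), so Case 2 applies.
T(n) = Theta(n^4 log n).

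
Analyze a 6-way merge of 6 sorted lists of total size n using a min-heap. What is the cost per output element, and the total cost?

Maintain a min-heap of size 6 holding the current head of each list. Each output step does one extract-min (O(log 6)) and one insert of that list's next element (O(log 6)). Each of the n elements passes through the heap exactly once, so the total cost is O(n log 6), i.e. O(log 6) per output element.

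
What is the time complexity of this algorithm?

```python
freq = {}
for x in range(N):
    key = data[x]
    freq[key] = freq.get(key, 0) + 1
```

Time complexity: O(n).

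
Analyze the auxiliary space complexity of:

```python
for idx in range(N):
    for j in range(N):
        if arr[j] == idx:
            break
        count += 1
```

Space complexity: O(1).
Only a constant amount of auxiliary storage is used; nothing grows with n.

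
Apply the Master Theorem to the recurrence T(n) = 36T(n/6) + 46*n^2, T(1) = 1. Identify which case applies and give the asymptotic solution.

a=36, b=6, f(n)=46*n^2.
log_6(36) = 2, so n^(log_b(a)) = n^2.
f(n) = Theta(n^2), so Case 2 applies.
T(n) = Theta(n^2 log n).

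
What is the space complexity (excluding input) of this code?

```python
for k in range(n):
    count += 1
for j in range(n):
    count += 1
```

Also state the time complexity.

Space complexity: O(1).
Only a constant amount of auxiliary storage is used; nothing grows with n.
Time complexity: O(n).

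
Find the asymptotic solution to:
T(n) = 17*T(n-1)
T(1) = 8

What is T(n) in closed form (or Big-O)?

Each step multiplies by 17. T(n) = T(1)*17^(n-1) = 8*17^(n-1).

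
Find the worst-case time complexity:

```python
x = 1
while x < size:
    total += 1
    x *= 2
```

Time complexity: O(log n).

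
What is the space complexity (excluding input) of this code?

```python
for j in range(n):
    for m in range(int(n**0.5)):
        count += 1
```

Space complexity: O(1).
Only a constant amount of auxiliary storage is used; nothing grows with n.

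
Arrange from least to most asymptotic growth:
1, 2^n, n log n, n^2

Ordered by growth rate: 1 < n log n < n^2 < 2^n.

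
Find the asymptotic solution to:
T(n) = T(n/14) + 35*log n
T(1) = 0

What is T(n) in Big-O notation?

Each of the log_14(n) levels adds O(log n). T(n) = O(log^2 n).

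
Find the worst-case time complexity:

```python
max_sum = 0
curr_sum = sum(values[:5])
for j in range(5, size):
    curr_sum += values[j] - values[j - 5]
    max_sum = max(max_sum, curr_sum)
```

Time complexity: O(n).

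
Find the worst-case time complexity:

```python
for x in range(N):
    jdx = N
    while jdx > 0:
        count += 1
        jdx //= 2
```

Time complexity: O(n log n).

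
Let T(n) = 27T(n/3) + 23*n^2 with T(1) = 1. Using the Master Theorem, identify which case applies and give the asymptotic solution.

a=27, b=3, f(n)=23*n^2.
log_3(27) = 3 > 2.
Since f(n) = O(n^2) is polynomially smaller than n^3, Case 1 applies.
T(n) = Theta(n^3).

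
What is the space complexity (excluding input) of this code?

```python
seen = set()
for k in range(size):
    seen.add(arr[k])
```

Space complexity: O(n).
Auxiliary storage grows linearly with the input size n in the worst case.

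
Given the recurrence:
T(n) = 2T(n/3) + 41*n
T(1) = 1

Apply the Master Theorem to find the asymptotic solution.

a=2, b=3, f(n)=41*n. log_3(2) = 0.6309 < 1. Case 3: T(n) = O(n).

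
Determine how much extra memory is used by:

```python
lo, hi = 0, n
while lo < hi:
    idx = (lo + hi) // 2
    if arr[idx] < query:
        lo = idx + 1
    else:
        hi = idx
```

Space complexity: O(1).
Only a constant amount of auxiliary storage is used; nothing grows with n.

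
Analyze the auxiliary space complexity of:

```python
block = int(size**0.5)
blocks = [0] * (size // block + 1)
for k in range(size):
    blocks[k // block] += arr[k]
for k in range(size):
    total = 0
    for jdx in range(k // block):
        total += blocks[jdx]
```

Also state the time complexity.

Space complexity: O(sqrt(n)).
Storage scales with sqrt(n).
Time complexity: O(n * sqrt(n)).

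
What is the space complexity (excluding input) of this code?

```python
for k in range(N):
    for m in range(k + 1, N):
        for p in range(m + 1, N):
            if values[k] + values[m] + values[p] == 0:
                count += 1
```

Space complexity: O(1).
Only a constant amount of auxiliary storage is used; nothing grows with n.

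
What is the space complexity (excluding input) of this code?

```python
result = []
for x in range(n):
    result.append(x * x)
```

Space complexity: O(n).
Auxiliary storage grows linearly with the input size n in the worst case.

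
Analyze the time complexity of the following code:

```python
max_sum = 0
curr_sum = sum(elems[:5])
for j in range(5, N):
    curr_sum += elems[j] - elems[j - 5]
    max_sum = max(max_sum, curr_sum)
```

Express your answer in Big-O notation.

Time complexity: O(n).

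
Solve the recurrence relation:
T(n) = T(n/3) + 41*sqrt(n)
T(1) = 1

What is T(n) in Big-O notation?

Each level contributes sqrt(n/3^k). Geometric series with ratio 1/sqrt(3) < 1 sums to O(sqrt(n)).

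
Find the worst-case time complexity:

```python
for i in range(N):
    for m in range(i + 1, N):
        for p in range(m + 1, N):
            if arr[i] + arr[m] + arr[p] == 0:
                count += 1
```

Time complexity: O(n^3).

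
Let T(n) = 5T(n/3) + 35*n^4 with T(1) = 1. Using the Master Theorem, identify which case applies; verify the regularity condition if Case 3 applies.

a=5, b=3, f(n)=35*n^4.
log_3(5) = 1.465 < 4.
f(n) = Omega(n^(1.465+epsilon)) for some epsilon > 0, so Case 3 is the candidate.
Regularity: a*f(n/b) = 5*35*(n/3)^4 = (5/81)*35*n^4 <= c*f(n) with c = 5/81 < 1. Satisfied.
Case 3: T(n) = Theta(n^4).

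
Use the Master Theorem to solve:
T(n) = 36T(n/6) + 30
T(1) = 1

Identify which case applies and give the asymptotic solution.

a=36, b=6, f(n)=30.
log_6(36) = 2 > 0.
Since f(n) = O(n^0) is polynomially smaller than n^2, Case 1 applies.
T(n) = Theta(n^2).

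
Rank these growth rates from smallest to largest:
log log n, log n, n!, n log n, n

Ordered by growth rate: log log n < log n < n < n log n < n!.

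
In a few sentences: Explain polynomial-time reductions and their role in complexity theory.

A poly-time reduction from A to B transforms any instance of A into an instance of B in polynomial time. If A reduces to B and B is in P, then A is in P. If A is NP-hard and A reduces to B, then B is NP-hard. Reductions transfer hardness upward and tractability downward.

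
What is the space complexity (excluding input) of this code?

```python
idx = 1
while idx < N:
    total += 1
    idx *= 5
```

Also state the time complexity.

Space complexity: O(1).
Only a constant amount of auxiliary storage is used; nothing grows with n.
Time complexity: O(log n).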